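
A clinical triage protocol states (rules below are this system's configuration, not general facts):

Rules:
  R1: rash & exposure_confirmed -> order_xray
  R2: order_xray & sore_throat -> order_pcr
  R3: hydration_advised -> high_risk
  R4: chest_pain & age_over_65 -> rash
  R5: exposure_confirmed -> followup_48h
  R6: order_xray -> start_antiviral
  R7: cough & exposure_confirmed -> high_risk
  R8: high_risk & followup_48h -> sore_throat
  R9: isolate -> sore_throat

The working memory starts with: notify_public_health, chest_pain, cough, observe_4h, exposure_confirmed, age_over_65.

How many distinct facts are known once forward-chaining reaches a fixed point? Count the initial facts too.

[1] R4 [chest_pain & age_over_65 -> rash]; R5 [exposure_confirmed -> followup_48h]; R7 [cough & exposure_confirmed -> high_risk]. ⇒ new: rash, followup_48h, high_risk.
[2] R1 [rash & exposure_confirmed -> order_xray]; R8 [high_risk & followup_48h -> sore_throat]. ⇒ new: order_xray, sore_throat.
[3] R2 [order_xray & sore_throat -> order_pcr]; R6 [order_xray -> start_antiviral]. ⇒ new: order_pcr, start_antiviral.
Closure: {age_over_65, chest_pain, cough, exposure_confirmed, followup_48h, high_risk, notify_public_health, observe_4h, order_pcr, order_xray, rash, sore_throat, start_antiviral} — 13 facts.

13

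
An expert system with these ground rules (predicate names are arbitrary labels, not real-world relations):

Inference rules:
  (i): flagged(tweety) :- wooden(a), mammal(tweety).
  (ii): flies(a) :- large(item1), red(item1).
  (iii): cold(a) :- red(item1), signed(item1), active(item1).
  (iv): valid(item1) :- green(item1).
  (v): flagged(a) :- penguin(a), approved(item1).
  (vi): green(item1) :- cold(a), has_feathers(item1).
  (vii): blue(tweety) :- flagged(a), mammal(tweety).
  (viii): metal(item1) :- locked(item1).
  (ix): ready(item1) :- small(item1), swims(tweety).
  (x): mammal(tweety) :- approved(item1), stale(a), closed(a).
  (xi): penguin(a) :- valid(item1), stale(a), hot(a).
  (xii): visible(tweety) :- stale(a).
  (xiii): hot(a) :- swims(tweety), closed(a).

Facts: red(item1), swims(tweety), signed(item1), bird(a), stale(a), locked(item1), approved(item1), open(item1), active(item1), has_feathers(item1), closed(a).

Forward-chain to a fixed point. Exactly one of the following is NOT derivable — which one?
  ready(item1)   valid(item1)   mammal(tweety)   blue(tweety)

[1] (iii) [cold(a) :- red(item1), signed(item1), active(item1).]; (viii) [metal(item1) :- locked(item1).]; (x) [mammal(tweety) :- approved(item1), stale(a), closed(a).]; (xii) [visible(tweety) :- stale(a).]; (xiii) [hot(a) :- swims(tweety), closed(a).]. ⇒ new: cold(a), metal(item1), mammal(tweety), visible(tweety), hot(a).
[2] (vi) [green(item1) :- cold(a), has_feathers(item1).]. ⇒ new: green(item1).
[3] (iv) [valid(item1) :- green(item1).]. ⇒ new: valid(item1).
[4] (xi) [penguin(a) :- valid(item1), stale(a), hot(a).]. ⇒ new: penguin(a).
[5] (v) [flagged(a) :- penguin(a), approved(item1).]. ⇒ new: flagged(a).
[6] (vii) [blue(tweety) :- flagged(a), mammal(tweety).]. ⇒ new: blue(tweety).
Derived: valid(item1) (round 3), blue(tweety) (round 6), mammal(tweety) (round 1). ready(item1) never appears in any round.

ready(item1)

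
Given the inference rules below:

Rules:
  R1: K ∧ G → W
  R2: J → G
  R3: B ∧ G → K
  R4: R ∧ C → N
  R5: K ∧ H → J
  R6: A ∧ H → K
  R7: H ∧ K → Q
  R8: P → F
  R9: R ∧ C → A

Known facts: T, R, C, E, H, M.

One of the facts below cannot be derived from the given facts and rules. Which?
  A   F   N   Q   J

F

Round 1 — R4, R9, derive N, A.
Round 2 — R6, derive K.
Round 3 — R5, R7, derive J, Q.
Round 4 — R2, derive G.
Round 5 — R1, derive W.
Derived: J (round 3), N (round 1), Q (round 3), A (round 1). F never appears in any round.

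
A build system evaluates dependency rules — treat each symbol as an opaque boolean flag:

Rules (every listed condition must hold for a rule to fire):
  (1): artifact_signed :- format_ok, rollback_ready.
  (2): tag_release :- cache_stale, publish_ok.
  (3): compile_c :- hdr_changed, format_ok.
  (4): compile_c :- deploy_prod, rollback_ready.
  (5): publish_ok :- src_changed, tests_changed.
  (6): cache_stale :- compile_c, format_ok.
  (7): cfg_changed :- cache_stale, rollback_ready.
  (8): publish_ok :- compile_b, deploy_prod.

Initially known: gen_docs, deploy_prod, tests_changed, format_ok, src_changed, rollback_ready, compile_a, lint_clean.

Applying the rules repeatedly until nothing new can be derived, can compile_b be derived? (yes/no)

Round 1: (1) [artifact_signed :- format_ok, rollback_ready.]; (4) [compile_c :- deploy_prod, rollback_ready.]; (5) [publish_ok :- src_changed, tests_changed.]. New: artifact_signed, compile_c, publish_ok.
Round 2: (6) [cache_stale :- compile_c, format_ok.]. New: cache_stale.
Round 3: (2) [tag_release :- cache_stale, publish_ok.]; (7) [cfg_changed :- cache_stale, rollback_ready.]. New: tag_release, cfg_changed.
Fixed point reached. No rule has compile_b as a consequent, and it is not given.

no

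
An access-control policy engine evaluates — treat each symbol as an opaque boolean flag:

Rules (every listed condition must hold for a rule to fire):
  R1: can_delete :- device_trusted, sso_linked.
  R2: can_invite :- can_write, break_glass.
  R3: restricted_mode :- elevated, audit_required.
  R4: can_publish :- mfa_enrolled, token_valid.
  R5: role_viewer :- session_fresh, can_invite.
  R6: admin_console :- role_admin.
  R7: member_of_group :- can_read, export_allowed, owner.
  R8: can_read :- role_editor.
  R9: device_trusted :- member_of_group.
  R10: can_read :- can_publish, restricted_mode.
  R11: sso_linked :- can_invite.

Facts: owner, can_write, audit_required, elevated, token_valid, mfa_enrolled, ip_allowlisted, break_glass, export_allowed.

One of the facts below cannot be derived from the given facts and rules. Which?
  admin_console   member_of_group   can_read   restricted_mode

admin_console

Round 1: R2 [can_invite :- can_write, break_glass.]; R3 [restricted_mode :- elevated, audit_required.]; R4 [can_publish :- mfa_enrolled, token_valid.]. Adds can_invite, restricted_mode, can_publish.
Round 2: R10 [can_read :- can_publish, restricted_mode.]; R11 [sso_linked :- can_invite.]. Adds can_read, sso_linked.
Round 3: R7 [member_of_group :- can_read, export_allowed, owner.]. Adds member_of_group.
Round 4: R9 [device_trusted :- member_of_group.]. Adds device_trusted.
Round 5: R1 [can_delete :- device_trusted, sso_linked.]. Adds can_delete.
Derived: can_read (round 2), restricted_mode (round 1), member_of_group (round 3). admin_console never appears in any round.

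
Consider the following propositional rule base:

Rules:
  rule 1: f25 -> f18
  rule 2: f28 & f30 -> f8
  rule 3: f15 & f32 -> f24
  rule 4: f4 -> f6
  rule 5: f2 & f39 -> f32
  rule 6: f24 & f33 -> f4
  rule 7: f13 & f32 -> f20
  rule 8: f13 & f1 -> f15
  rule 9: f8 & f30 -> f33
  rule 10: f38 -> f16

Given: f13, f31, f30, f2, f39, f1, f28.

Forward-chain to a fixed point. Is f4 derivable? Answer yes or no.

yes

Round 1 — rule 2, rule 5, rule 8, derive f8, f32, f15.
Round 2 — rule 3, rule 7, rule 9, derive f24, f20, f33.
Round 3 — rule 6, derive f4.
Round 4 — rule 4, derive f6.
f4 appears in round 3, so it is derivable.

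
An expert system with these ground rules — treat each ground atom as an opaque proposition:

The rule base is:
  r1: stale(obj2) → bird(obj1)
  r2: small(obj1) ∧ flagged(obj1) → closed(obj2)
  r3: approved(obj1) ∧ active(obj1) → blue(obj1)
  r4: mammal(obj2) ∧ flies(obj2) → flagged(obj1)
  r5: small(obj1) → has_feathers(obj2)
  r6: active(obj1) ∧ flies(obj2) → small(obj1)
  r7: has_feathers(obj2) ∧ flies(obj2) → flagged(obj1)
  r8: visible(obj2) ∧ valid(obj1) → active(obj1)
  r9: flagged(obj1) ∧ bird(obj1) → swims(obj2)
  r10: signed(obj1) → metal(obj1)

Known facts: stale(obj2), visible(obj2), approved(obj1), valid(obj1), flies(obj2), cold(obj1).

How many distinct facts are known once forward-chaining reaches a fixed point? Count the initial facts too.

Round 1: r1 [stale(obj2) → bird(obj1)]; r8 [visible(obj2) ∧ valid(obj1) → active(obj1)]. Adds bird(obj1), active(obj1).
Round 2: r3 [approved(obj1) ∧ active(obj1) → blue(obj1)]; r6 [active(obj1) ∧ flies(obj2) → small(obj1)]. Adds blue(obj1), small(obj1).
Round 3: r5 [small(obj1) → has_feathers(obj2)]. Adds has_feathers(obj2).
Round 4: r7 [has_feathers(obj2) ∧ flies(obj2) → flagged(obj1)]. Adds flagged(obj1).
Round 5: r2 [small(obj1) ∧ flagged(obj1) → closed(obj2)]; r9 [flagged(obj1) ∧ bird(obj1) → swims(obj2)]. Adds closed(obj2), swims(obj2).
Closure: {active(obj1), approved(obj1), bird(obj1), blue(obj1), closed(obj2), cold(obj1), flagged(obj1), flies(obj2), has_feathers(obj2), small(obj1), stale(obj2), swims(obj2), valid(obj1), visible(obj2)} — 14 facts.

14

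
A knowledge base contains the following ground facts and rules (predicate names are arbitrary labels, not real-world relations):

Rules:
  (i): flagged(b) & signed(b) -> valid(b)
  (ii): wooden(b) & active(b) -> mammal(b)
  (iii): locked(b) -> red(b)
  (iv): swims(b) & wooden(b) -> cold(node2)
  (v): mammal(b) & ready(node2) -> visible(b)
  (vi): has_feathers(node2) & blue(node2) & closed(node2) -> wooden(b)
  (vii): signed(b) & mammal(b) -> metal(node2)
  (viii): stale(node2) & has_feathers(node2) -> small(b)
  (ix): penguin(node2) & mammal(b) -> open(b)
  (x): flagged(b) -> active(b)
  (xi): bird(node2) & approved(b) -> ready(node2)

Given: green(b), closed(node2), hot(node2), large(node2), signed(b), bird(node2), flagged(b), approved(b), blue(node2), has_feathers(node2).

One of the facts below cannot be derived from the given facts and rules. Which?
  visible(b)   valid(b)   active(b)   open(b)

open(b)

Round 1 fires (i), (vi), (x), (xi), giving valid(b), wooden(b), active(b), ready(node2).
Round 2 fires (ii), giving mammal(b).
Round 3 fires (v), (vii), giving visible(b), metal(node2).
Derived: active(b) (round 1), visible(b) (round 3), valid(b) (round 1). open(b) never appears in any round.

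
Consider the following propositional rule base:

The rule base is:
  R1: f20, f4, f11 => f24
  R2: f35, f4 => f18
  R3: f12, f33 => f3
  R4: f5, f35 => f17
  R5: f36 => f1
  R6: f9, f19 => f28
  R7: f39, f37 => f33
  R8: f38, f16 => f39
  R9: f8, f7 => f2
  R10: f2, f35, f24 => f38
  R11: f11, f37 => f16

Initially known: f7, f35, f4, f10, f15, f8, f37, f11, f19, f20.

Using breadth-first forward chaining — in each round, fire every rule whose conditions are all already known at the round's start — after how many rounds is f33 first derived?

Round 1 fires R1, R2, R9, R11, giving f24, f18, f2, f16.
Round 2 fires R10, giving f38.
Round 3 fires R8, giving f39.
Round 4 fires R7, giving f33.
f33 first appears in round 4.

4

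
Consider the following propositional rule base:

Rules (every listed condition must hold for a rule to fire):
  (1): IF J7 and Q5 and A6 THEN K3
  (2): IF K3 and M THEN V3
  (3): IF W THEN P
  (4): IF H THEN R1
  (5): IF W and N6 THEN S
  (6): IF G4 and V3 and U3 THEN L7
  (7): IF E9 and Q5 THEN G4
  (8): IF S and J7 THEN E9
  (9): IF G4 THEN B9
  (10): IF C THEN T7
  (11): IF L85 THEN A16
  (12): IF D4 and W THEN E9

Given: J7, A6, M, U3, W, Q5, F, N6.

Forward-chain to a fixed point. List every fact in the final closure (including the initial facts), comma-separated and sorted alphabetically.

A6, B9, E9, F, G4, J7, K3, L7, M, N6, P, Q5, S, U3, V3, W

Round 1: (1) [IF J7 and Q5 and A6 THEN K3]; (3) [IF W THEN P]; (5) [IF W and N6 THEN S]. New: K3, P, S.
Round 2: (2) [IF K3 and M THEN V3]; (8) [IF S and J7 THEN E9]. New: V3, E9.
Round 3: (7) [IF E9 and Q5 THEN G4]. New: G4.
Round 4: (6) [IF G4 and V3 and U3 THEN L7]; (9) [IF G4 THEN B9]. New: L7, B9.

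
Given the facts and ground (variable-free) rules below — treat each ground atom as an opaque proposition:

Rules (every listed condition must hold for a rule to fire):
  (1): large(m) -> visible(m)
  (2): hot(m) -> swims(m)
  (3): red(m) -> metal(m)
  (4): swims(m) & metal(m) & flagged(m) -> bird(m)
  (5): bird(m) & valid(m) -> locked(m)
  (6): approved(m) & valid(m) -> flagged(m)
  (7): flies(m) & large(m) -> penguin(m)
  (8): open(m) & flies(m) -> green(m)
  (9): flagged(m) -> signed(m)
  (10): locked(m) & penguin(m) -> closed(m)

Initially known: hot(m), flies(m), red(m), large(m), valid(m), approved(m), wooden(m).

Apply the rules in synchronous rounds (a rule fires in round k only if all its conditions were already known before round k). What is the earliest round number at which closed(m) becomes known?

Round 1 fires (1), (2), (3), (6), (7), giving visible(m), swims(m), metal(m), flagged(m), penguin(m).
Round 2 fires (4), (9), giving bird(m), signed(m).
Round 3 fires (5), giving locked(m).
Round 4 fires (10), giving closed(m).
closed(m) first appears in round 4.

4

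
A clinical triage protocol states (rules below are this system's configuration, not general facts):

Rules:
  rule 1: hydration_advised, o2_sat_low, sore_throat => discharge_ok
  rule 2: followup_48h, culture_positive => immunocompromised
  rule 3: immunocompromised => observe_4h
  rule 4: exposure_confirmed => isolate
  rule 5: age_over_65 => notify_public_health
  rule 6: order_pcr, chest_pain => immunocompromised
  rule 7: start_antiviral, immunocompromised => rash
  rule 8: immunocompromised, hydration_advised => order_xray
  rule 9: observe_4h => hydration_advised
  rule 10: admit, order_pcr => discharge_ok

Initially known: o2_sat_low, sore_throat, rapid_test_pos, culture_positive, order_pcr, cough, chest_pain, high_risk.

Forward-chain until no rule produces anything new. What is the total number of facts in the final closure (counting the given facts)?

13

Round 1 fires rule 6, giving immunocompromised.
Round 2 fires rule 3, giving observe_4h.
Round 3 fires rule 9, giving hydration_advised.
Round 4 fires rule 1, rule 8, giving discharge_ok, order_xray.
Closure: {chest_pain, cough, culture_positive, discharge_ok, high_risk, hydration_advised, immunocompromised, o2_sat_low, observe_4h, order_pcr, order_xray, rapid_test_pos, sore_throat} — 13 facts.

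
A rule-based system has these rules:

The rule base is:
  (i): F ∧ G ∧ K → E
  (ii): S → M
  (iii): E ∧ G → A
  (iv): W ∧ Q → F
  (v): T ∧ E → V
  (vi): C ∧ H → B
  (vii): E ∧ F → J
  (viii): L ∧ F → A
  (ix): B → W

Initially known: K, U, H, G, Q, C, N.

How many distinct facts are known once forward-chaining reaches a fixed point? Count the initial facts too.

13

Round 1 — (vi), derive B.
Round 2 — (ix), derive W.
Round 3 — (iv), derive F.
Round 4 — (i), derive E.
Round 5 — (iii), (vii), derive A, J.
Closure: {A, B, C, E, F, G, H, J, K, N, Q, U, W} — 13 facts.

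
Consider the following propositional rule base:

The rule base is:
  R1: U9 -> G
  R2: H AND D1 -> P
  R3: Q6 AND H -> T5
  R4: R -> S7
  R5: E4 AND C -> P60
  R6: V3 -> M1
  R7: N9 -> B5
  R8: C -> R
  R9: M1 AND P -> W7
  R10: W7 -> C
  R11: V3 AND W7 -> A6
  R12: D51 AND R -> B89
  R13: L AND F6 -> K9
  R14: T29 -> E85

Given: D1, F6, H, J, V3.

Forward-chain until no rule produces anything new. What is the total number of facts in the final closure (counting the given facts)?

12

Round 1: R2 [H AND D1 -> P]; R6 [V3 -> M1]. New: P, M1.
Round 2: R9 [M1 AND P -> W7]. New: W7.
Round 3: R10 [W7 -> C]; R11 [V3 AND W7 -> A6]. New: C, A6.
Round 4: R8 [C -> R]. New: R.
Round 5: R4 [R -> S7]. New: S7.
Closure: {A6, C, D1, F6, H, J, M1, P, R, S7, V3, W7} — 12 facts.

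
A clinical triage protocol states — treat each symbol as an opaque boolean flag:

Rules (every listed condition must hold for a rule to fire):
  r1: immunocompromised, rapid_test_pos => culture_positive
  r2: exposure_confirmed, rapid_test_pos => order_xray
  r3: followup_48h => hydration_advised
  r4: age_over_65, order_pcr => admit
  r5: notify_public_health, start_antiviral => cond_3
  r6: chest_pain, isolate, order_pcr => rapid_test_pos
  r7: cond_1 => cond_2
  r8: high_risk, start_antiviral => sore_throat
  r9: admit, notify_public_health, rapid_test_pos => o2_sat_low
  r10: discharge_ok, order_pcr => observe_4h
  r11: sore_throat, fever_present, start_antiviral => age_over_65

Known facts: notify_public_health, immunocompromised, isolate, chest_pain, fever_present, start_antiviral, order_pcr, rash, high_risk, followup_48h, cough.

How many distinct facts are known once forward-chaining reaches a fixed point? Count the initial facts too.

[1] r3 [followup_48h => hydration_advised]; r5 [notify_public_health, start_antiviral => cond_3]; r6 [chest_pain, isolate, order_pcr => rapid_test_pos]; r8 [high_risk, start_antiviral => sore_throat]. ⇒ new: hydration_advised, cond_3, rapid_test_pos, sore_throat.
[2] r1 [immunocompromised, rapid_test_pos => culture_positive]; r11 [sore_throat, fever_present, start_antiviral => age_over_65]. ⇒ new: culture_positive, age_over_65.
[3] r4 [age_over_65, order_pcr => admit]. ⇒ new: admit.
[4] r9 [admit, notify_public_health, rapid_test_pos => o2_sat_low]. ⇒ new: o2_sat_low.
Closure: {admit, age_over_65, chest_pain, cond_3, cough, culture_positive, fever_present, followup_48h, high_risk, hydration_advised, immunocompromised, isolate, notify_public_health, o2_sat_low, order_pcr, rapid_test_pos, rash, sore_throat, start_antiviral} — 19 facts.

19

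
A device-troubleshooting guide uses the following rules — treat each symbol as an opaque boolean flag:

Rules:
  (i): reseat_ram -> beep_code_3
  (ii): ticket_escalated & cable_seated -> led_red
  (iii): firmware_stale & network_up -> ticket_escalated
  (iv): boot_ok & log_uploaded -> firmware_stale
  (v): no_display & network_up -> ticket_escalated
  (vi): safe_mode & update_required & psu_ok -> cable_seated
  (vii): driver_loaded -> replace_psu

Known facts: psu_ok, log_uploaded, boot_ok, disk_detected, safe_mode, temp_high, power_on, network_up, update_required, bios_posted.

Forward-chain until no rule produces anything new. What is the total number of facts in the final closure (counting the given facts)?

Round 1 fires (iv), (vi), giving firmware_stale, cable_seated.
Round 2 fires (iii), giving ticket_escalated.
Round 3 fires (ii), giving led_red.
Closure: {bios_posted, boot_ok, cable_seated, disk_detected, firmware_stale, led_red, log_uploaded, network_up, power_on, psu_ok, safe_mode, temp_high, ticket_escalated, update_required} — 14 facts.

14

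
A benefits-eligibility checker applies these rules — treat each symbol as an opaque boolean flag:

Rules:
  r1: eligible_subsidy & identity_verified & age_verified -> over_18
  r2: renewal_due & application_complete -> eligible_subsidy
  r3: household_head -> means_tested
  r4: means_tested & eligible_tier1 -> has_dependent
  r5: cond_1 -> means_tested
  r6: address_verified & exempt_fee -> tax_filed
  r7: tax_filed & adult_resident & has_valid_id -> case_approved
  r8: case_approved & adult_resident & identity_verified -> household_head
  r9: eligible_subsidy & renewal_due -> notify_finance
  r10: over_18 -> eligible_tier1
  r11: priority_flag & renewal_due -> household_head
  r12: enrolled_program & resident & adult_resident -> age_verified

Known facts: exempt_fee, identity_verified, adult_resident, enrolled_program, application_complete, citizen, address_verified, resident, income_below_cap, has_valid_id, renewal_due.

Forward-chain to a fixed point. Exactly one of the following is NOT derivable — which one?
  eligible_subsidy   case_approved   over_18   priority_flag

Round 1 fires r2, r6, r12, giving eligible_subsidy, tax_filed, age_verified.
Round 2 fires r1, r7, r9, giving over_18, case_approved, notify_finance.
Round 3 fires r8, r10, giving household_head, eligible_tier1.
Round 4 fires r3, giving means_tested.
Round 5 fires r4, giving has_dependent.
Derived: over_18 (round 2), eligible_subsidy (round 1), case_approved (round 2). priority_flag never appears in any round.

priority_flag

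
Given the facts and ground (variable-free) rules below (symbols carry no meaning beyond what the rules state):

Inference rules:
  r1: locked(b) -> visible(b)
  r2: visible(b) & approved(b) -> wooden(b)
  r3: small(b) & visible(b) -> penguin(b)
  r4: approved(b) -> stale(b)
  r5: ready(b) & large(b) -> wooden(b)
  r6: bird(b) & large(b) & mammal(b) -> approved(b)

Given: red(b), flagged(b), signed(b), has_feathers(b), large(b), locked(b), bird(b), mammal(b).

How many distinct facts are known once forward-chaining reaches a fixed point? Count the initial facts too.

Round 1 fires r1, r6, giving visible(b), approved(b).
Round 2 fires r2, r4, giving wooden(b), stale(b).
Closure: {approved(b), bird(b), flagged(b), has_feathers(b), large(b), locked(b), mammal(b), red(b), signed(b), stale(b), visible(b), wooden(b)} — 12 facts.

12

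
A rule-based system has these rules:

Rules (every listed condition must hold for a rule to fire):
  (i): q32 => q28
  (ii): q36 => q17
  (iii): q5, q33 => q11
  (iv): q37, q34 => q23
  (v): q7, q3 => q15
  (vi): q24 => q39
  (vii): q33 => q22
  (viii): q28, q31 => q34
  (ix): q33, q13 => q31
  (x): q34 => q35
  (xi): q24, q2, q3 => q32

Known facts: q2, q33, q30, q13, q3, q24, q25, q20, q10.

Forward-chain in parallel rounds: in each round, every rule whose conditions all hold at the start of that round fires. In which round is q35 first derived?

4

[1] (vi) [q24 => q39]; (vii) [q33 => q22]; (ix) [q33, q13 => q31]; (xi) [q24, q2, q3 => q32]. ⇒ new: q39, q22, q31, q32.
[2] (i) [q32 => q28]. ⇒ new: q28.
[3] (viii) [q28, q31 => q34]. ⇒ new: q34.
[4] (x) [q34 => q35]. ⇒ new: q35.
q35 first appears in round 4.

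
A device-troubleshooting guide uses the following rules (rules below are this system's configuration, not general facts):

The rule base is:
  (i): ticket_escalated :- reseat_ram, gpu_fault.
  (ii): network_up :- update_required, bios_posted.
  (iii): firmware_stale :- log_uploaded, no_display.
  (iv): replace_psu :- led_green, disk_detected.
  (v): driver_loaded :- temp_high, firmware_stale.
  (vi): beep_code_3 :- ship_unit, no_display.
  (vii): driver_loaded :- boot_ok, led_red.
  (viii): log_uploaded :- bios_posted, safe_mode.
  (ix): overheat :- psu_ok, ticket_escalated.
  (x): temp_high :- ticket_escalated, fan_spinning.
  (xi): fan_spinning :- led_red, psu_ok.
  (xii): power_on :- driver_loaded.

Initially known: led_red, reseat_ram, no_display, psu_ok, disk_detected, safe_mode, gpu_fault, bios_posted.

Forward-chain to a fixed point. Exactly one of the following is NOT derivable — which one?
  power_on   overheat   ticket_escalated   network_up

Round 1: (i) [ticket_escalated :- reseat_ram, gpu_fault.]; (viii) [log_uploaded :- bios_posted, safe_mode.]; (xi) [fan_spinning :- led_red, psu_ok.]. New: ticket_escalated, log_uploaded, fan_spinning.
Round 2: (iii) [firmware_stale :- log_uploaded, no_display.]; (ix) [overheat :- psu_ok, ticket_escalated.]; (x) [temp_high :- ticket_escalated, fan_spinning.]. New: firmware_stale, overheat, temp_high.
Round 3: (v) [driver_loaded :- temp_high, firmware_stale.]. New: driver_loaded.
Round 4: (xii) [power_on :- driver_loaded.]. New: power_on.
Derived: overheat (round 2), power_on (round 4), ticket_escalated (round 1). network_up never appears in any round.

network_up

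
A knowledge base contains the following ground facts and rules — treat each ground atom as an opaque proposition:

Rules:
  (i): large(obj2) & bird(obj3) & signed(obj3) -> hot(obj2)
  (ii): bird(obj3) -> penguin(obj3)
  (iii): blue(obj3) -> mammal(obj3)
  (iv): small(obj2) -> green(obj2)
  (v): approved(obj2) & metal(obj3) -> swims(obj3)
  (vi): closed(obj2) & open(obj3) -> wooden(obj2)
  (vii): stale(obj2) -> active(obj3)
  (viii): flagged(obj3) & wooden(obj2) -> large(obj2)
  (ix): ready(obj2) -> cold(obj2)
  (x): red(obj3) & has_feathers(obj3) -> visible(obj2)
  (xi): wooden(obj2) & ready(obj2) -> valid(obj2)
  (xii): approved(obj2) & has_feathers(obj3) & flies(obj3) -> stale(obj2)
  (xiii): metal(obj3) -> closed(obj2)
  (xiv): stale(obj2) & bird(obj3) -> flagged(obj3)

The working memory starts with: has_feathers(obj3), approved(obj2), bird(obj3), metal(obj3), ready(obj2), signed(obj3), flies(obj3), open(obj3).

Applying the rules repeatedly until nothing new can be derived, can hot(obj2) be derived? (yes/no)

yes

Round 1 — (ii), (v), (ix), (xii), (xiii), derive penguin(obj3), swims(obj3), cold(obj2), stale(obj2), closed(obj2).
Round 2 — (vi), (vii), (xiv), derive wooden(obj2), active(obj3), flagged(obj3).
Round 3 — (viii), (xi), derive large(obj2), valid(obj2).
Round 4 — (i), derive hot(obj2).
hot(obj2) appears in round 4, so it is derivable.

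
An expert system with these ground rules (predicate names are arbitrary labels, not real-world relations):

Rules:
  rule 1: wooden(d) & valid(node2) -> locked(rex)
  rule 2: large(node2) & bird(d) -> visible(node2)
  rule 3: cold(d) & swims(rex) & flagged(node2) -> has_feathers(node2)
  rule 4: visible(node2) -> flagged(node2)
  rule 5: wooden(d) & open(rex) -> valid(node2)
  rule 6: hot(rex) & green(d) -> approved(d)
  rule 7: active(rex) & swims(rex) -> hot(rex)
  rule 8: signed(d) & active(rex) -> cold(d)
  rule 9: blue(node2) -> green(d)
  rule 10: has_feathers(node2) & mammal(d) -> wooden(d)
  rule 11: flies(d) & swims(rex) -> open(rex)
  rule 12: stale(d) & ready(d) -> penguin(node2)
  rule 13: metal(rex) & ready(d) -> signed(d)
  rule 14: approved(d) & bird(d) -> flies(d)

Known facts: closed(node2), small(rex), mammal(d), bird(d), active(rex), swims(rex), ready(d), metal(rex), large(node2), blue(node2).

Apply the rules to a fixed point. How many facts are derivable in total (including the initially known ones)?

Round 1 — rule 2, rule 7, rule 9, rule 13, derive visible(node2), hot(rex), green(d), signed(d).
Round 2 — rule 4, rule 6, rule 8, derive flagged(node2), approved(d), cold(d).
Round 3 — rule 3, rule 14, derive has_feathers(node2), flies(d).
Round 4 — rule 10, rule 11, derive wooden(d), open(rex).
Round 5 — rule 5, derive valid(node2).
Round 6 — rule 1, derive locked(rex).
Closure: {active(rex), approved(d), bird(d), blue(node2), closed(node2), cold(d), flagged(node2), flies(d), green(d), has_feathers(node2), hot(rex), large(node2), locked(rex), mammal(d), metal(rex), open(rex), ready(d), signed(d), small(rex), swims(rex), valid(node2), visible(node2), wooden(d)} — 23 facts.

23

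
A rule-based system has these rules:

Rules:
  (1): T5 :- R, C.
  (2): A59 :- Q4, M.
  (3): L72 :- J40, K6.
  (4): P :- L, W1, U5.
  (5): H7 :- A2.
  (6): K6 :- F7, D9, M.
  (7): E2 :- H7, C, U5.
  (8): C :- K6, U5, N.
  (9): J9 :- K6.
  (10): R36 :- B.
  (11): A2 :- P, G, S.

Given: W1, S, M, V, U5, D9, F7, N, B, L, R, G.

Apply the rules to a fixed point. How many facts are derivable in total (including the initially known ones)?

[1] (4) [P :- L, W1, U5.]; (6) [K6 :- F7, D9, M.]; (10) [R36 :- B.]. ⇒ new: P, K6, R36.
[2] (8) [C :- K6, U5, N.]; (9) [J9 :- K6.]; (11) [A2 :- P, G, S.]. ⇒ new: C, J9, A2.
[3] (1) [T5 :- R, C.]; (5) [H7 :- A2.]. ⇒ new: T5, H7.
[4] (7) [E2 :- H7, C, U5.]. ⇒ new: E2.
Closure: {A2, B, C, D9, E2, F7, G, H7, J9, K6, L, M, N, P, R, R36, S, T5, U5, V, W1} — 21 facts.

21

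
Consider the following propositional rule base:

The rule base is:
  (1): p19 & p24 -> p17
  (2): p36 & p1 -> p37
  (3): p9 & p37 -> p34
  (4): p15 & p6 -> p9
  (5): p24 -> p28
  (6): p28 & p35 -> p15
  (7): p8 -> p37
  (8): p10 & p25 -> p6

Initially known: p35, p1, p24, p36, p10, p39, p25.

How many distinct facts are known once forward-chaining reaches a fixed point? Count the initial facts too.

13

Round 1 — (2), (5), (8), derive p37, p28, p6.
Round 2 — (6), derive p15.
Round 3 — (4), derive p9.
Round 4 — (3), derive p34.
Closure: {p1, p10, p15, p24, p25, p28, p34, p35, p36, p37, p39, p6, p9} — 13 facts.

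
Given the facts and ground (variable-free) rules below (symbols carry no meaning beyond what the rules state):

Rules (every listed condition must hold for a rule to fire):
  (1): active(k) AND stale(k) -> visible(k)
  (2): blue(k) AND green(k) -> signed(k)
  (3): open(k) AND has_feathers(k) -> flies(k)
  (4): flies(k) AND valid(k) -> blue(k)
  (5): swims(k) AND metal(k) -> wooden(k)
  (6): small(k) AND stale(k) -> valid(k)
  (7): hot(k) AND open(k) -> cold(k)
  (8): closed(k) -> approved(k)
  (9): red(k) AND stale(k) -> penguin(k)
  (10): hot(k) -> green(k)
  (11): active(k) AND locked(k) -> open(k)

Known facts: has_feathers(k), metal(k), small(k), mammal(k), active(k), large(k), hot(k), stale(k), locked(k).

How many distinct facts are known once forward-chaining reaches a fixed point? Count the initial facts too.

Round 1: (1) [active(k) AND stale(k) -> visible(k)]; (6) [small(k) AND stale(k) -> valid(k)]; (10) [hot(k) -> green(k)]; (11) [active(k) AND locked(k) -> open(k)]. Adds visible(k), valid(k), green(k), open(k).
Round 2: (3) [open(k) AND has_feathers(k) -> flies(k)]; (7) [hot(k) AND open(k) -> cold(k)]. Adds flies(k), cold(k).
Round 3: (4) [flies(k) AND valid(k) -> blue(k)]. Adds blue(k).
Round 4: (2) [blue(k) AND green(k) -> signed(k)]. Adds signed(k).
Closure: {active(k), blue(k), cold(k), flies(k), green(k), has_feathers(k), hot(k), large(k), locked(k), mammal(k), metal(k), open(k), signed(k), small(k), stale(k), valid(k), visible(k)} — 17 facts.

17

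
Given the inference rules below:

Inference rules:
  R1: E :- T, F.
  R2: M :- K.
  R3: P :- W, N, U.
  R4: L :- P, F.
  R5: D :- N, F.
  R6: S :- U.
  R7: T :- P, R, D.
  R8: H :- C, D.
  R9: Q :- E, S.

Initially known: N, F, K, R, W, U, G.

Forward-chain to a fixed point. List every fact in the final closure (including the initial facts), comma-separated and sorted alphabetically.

D, E, F, G, K, L, M, N, P, Q, R, S, T, U, W

Round 1: R2 [M :- K.]; R3 [P :- W, N, U.]; R5 [D :- N, F.]; R6 [S :- U.]. New: M, P, D, S.
Round 2: R4 [L :- P, F.]; R7 [T :- P, R, D.]. New: L, T.
Round 3: R1 [E :- T, F.]. New: E.
Round 4: R9 [Q :- E, S.]. New: Q.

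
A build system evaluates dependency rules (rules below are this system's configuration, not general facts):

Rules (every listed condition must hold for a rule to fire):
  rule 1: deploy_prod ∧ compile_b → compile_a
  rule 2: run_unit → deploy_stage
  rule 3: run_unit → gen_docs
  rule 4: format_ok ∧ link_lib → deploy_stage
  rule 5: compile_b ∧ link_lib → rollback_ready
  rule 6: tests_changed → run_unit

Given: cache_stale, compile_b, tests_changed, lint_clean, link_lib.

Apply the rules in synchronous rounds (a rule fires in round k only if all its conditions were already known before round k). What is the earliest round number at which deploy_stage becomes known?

2

Round 1: rule 5 [compile_b ∧ link_lib → rollback_ready]; rule 6 [tests_changed → run_unit]. New: rollback_ready, run_unit.
Round 2: rule 2 [run_unit → deploy_stage]; rule 3 [run_unit → gen_docs]. New: deploy_stage, gen_docs.
deploy_stage first appears in round 2.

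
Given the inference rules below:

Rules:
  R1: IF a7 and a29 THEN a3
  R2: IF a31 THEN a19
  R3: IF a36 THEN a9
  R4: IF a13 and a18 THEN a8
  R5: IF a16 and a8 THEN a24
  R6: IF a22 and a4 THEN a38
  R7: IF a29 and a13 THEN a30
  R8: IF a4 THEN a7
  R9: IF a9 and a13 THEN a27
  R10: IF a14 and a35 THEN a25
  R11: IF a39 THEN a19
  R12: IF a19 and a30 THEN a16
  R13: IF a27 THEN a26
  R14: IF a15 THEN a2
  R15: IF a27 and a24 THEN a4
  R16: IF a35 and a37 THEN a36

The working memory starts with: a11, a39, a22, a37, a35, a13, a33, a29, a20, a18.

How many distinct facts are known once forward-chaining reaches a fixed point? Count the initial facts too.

Round 1: R4 [IF a13 and a18 THEN a8]; R7 [IF a29 and a13 THEN a30]; R11 [IF a39 THEN a19]; R16 [IF a35 and a37 THEN a36]. Adds a8, a30, a19, a36.
Round 2: R3 [IF a36 THEN a9]; R12 [IF a19 and a30 THEN a16]. Adds a9, a16.
Round 3: R5 [IF a16 and a8 THEN a24]; R9 [IF a9 and a13 THEN a27]. Adds a24, a27.
Round 4: R13 [IF a27 THEN a26]; R15 [IF a27 and a24 THEN a4]. Adds a26, a4.
Round 5: R6 [IF a22 and a4 THEN a38]; R8 [IF a4 THEN a7]. Adds a38, a7.
Round 6: R1 [IF a7 and a29 THEN a3]. Adds a3.
Closure: {a11, a13, a16, a18, a19, a20, a22, a24, a26, a27, a29, a3, a30, a33, a35, a36, a37, a38, a39, a4, a7, a8, a9} — 23 facts.

23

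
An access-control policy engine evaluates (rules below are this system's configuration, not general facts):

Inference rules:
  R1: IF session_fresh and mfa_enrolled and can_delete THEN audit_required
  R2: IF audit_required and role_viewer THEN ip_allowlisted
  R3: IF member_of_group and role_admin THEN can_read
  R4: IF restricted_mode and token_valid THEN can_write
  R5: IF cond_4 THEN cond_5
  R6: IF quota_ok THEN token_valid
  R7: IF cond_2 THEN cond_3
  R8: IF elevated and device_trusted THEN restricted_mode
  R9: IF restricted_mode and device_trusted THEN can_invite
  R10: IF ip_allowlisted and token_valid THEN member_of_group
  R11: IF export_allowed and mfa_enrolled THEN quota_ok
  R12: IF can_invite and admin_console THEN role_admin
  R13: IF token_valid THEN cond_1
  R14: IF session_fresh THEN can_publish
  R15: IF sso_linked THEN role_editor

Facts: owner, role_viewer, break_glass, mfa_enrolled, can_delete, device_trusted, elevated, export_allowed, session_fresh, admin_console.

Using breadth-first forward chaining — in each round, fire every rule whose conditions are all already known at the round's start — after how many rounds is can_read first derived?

Round 1: R1 [IF session_fresh and mfa_enrolled and can_delete THEN audit_required]; R8 [IF elevated and device_trusted THEN restricted_mode]; R11 [IF export_allowed and mfa_enrolled THEN quota_ok]; R14 [IF session_fresh THEN can_publish]. Adds audit_required, restricted_mode, quota_ok, can_publish.
Round 2: R2 [IF audit_required and role_viewer THEN ip_allowlisted]; R6 [IF quota_ok THEN token_valid]; R9 [IF restricted_mode and device_trusted THEN can_invite]. Adds ip_allowlisted, token_valid, can_invite.
Round 3: R4 [IF restricted_mode and token_valid THEN can_write]; R10 [IF ip_allowlisted and token_valid THEN member_of_group]; R12 [IF can_invite and admin_console THEN role_admin]; R13 [IF token_valid THEN cond_1]. Adds can_write, member_of_group, role_admin, cond_1.
Round 4: R3 [IF member_of_group and role_admin THEN can_read]. Adds can_read.
can_read first appears in round 4.

4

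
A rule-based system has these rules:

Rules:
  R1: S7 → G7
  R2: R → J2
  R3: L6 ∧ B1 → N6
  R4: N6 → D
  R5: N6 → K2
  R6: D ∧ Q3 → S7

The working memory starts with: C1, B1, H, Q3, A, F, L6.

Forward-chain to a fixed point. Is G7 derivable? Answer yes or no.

yes

Round 1: R3 [L6 ∧ B1 → N6]. New: N6.
Round 2: R4 [N6 → D]; R5 [N6 → K2]. New: D, K2.
Round 3: R6 [D ∧ Q3 → S7]. New: S7.
Round 4: R1 [S7 → G7]. New: G7.
G7 appears in round 4, so it is derivable.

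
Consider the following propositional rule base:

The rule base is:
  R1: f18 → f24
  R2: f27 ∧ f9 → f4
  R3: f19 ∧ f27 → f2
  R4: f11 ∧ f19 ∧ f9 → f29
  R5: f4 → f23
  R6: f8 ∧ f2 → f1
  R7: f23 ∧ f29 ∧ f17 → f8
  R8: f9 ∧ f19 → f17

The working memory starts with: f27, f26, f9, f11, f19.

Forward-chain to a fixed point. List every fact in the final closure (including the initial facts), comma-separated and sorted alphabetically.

Round 1 fires R2, R3, R4, R8, giving f4, f2, f29, f17.
Round 2 fires R5, giving f23.
Round 3 fires R7, giving f8.
Round 4 fires R6, giving f1.

f1, f11, f17, f19, f2, f23, f26, f27, f29, f4, f8, f9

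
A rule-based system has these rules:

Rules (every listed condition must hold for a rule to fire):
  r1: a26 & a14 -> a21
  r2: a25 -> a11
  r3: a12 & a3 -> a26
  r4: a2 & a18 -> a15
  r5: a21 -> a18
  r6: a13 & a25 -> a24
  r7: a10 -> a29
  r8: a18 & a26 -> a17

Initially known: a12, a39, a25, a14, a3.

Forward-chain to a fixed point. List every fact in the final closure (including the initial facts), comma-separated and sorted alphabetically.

[1] r2 [a25 -> a11]; r3 [a12 & a3 -> a26]. ⇒ new: a11, a26.
[2] r1 [a26 & a14 -> a21]. ⇒ new: a21.
[3] r5 [a21 -> a18]. ⇒ new: a18.
[4] r8 [a18 & a26 -> a17]. ⇒ new: a17.

a11, a12, a14, a17, a18, a21, a25, a26, a3, a39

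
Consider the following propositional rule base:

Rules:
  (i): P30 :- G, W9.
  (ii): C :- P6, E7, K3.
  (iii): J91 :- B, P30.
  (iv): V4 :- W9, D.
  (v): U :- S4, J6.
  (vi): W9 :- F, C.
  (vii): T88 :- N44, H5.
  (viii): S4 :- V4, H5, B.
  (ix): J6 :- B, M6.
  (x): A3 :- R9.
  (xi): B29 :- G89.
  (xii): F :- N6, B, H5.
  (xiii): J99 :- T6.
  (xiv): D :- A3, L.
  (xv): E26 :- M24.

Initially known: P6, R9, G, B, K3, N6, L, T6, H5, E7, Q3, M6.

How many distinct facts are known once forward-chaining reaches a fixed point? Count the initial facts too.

24

[1] (ii) [C :- P6, E7, K3.]; (ix) [J6 :- B, M6.]; (x) [A3 :- R9.]; (xii) [F :- N6, B, H5.]; (xiii) [J99 :- T6.]. ⇒ new: C, J6, A3, F, J99.
[2] (vi) [W9 :- F, C.]; (xiv) [D :- A3, L.]. ⇒ new: W9, D.
[3] (i) [P30 :- G, W9.]; (iv) [V4 :- W9, D.]. ⇒ new: P30, V4.
[4] (iii) [J91 :- B, P30.]; (viii) [S4 :- V4, H5, B.]. ⇒ new: J91, S4.
[5] (v) [U :- S4, J6.]. ⇒ new: U.
Closure: {A3, B, C, D, E7, F, G, H5, J6, J91, J99, K3, L, M6, N6, P30, P6, Q3, R9, S4, T6, U, V4, W9} — 24 facts.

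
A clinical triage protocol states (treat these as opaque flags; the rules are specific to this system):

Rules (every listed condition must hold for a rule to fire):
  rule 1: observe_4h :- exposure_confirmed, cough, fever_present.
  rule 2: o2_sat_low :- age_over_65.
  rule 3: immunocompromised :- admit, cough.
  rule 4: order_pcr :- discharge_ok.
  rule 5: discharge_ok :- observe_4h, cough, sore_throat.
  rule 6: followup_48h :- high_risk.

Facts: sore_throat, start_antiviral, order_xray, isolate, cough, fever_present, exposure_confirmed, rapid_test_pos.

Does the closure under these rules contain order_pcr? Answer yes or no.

yes

Round 1: rule 1 [observe_4h :- exposure_confirmed, cough, fever_present.]. New: observe_4h.
Round 2: rule 5 [discharge_ok :- observe_4h, cough, sore_throat.]. New: discharge_ok.
Round 3: rule 4 [order_pcr :- discharge_ok.]. New: order_pcr.
order_pcr appears in round 3, so it is derivable.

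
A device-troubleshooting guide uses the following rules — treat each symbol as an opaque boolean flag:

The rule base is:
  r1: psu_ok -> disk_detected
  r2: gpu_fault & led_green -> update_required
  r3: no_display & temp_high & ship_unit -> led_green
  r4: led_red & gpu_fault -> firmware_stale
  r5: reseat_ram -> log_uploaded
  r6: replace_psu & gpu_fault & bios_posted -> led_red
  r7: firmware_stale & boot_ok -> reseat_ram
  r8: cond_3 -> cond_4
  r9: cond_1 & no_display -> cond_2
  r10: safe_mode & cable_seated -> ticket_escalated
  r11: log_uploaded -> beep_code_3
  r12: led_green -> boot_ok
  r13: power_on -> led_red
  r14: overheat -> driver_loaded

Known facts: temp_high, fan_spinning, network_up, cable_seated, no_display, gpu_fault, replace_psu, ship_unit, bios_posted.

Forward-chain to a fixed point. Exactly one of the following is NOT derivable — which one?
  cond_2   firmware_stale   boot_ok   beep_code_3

Round 1 — r3, r6, derive led_green, led_red.
Round 2 — r2, r4, r12, derive update_required, firmware_stale, boot_ok.
Round 3 — r7, derive reseat_ram.
Round 4 — r5, derive log_uploaded.
Round 5 — r11, derive beep_code_3.
Derived: boot_ok (round 2), beep_code_3 (round 5), firmware_stale (round 2). cond_2 never appears in any round.

cond_2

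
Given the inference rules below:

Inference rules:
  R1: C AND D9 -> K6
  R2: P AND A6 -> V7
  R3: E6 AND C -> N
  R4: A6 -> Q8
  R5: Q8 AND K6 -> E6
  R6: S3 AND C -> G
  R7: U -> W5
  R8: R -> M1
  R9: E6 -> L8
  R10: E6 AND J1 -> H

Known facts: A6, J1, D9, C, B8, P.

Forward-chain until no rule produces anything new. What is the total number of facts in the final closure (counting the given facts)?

Round 1: R1 [C AND D9 -> K6]; R2 [P AND A6 -> V7]; R4 [A6 -> Q8]. New: K6, V7, Q8.
Round 2: R5 [Q8 AND K6 -> E6]. New: E6.
Round 3: R3 [E6 AND C -> N]; R9 [E6 -> L8]; R10 [E6 AND J1 -> H]. New: N, L8, H.
Closure: {A6, B8, C, D9, E6, H, J1, K6, L8, N, P, Q8, V7} — 13 facts.

13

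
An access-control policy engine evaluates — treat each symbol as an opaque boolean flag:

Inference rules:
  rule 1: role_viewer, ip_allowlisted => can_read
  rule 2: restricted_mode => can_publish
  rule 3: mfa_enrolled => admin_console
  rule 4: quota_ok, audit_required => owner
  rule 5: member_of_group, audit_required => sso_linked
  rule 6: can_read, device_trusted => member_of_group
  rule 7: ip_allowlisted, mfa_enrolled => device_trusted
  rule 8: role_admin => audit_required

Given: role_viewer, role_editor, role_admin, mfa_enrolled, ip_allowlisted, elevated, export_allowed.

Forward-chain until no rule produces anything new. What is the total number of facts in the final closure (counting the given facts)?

13

[1] rule 1 [role_viewer, ip_allowlisted => can_read]; rule 3 [mfa_enrolled => admin_console]; rule 7 [ip_allowlisted, mfa_enrolled => device_trusted]; rule 8 [role_admin => audit_required]. ⇒ new: can_read, admin_console, device_trusted, audit_required.
[2] rule 6 [can_read, device_trusted => member_of_group]. ⇒ new: member_of_group.
[3] rule 5 [member_of_group, audit_required => sso_linked]. ⇒ new: sso_linked.
Closure: {admin_console, audit_required, can_read, device_trusted, elevated, export_allowed, ip_allowlisted, member_of_group, mfa_enrolled, role_admin, role_editor, role_viewer, sso_linked} — 13 facts.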